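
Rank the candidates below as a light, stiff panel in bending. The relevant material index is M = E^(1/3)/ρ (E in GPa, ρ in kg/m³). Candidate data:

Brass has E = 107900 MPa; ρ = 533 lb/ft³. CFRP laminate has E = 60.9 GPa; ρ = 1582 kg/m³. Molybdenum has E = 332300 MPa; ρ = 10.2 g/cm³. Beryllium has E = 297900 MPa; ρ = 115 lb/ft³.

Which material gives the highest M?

Putting every candidate on a common basis:
  brass: E = 107.9 GPa, ρ = 8538 kg/m³
  CFRP laminate: E = 60.90 GPa, ρ = 1582 kg/m³
  molybdenum: E = 332.3 GPa, ρ = 10200 kg/m³
  beryllium: E = 297.9 GPa, ρ = 1842 kg/m³
  beryllium: M = 3.63×10⁻³
  CFRP laminate: M = 2.49×10⁻³
  molybdenum: M = 0.679×10⁻³
  brass: M = 0.558×10⁻³
Beryllium ranks first.

beryllium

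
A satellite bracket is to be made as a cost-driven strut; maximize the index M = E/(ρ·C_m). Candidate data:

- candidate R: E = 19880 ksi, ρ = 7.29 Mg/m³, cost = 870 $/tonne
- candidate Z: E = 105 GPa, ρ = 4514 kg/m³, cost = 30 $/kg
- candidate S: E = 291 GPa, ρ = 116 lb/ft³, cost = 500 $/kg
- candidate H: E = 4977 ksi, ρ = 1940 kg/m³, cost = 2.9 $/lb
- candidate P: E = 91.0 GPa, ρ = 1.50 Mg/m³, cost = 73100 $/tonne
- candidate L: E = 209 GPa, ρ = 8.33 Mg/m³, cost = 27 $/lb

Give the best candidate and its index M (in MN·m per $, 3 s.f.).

candidate R, M = 21.6 MN·m per $

Normalizing units and computing the index:
  candidate R: E = 137.1 GPa, ρ = 7290 kg/m³, cost = 0.8700 $/kg
  candidate Z: E = 105.0 GPa, ρ = 4514 kg/m³, cost = 30.00 $/kg
  candidate S: E = 291.0 GPa, ρ = 1858 kg/m³, cost = 500.0 $/kg
  candidate H: E = 34.32 GPa, ρ = 1940 kg/m³, cost = 6.393 $/kg
  candidate P: E = 91.00 GPa, ρ = 1500 kg/m³, cost = 73.10 $/kg
  candidate L: E = 209.0 GPa, ρ = 8330 kg/m³, cost = 59.52 $/kg
  candidate R: M = 21.6 MN·m per $
  candidate H: M = 2.77 MN·m per $
  candidate P: M = 0.830 MN·m per $
  candidate Z: M = 0.775 MN·m per $
  candidate L: M = 0.422 MN·m per $
  candidate S: M = 0.313 MN·m per $
Candidate R ranks first.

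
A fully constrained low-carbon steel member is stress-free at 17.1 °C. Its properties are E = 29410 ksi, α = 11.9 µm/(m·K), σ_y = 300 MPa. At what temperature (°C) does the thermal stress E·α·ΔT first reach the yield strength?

E = 29410 ksi = 202.8 GPa.
E·α·ΔT = 300.0 MPa ⇒ ΔT = 300.0 / (202.8×10³ × 11.9×10⁻⁶) = 124.3 K.
T = 17.1 + 124.3 = 141.4 °C.

141 °C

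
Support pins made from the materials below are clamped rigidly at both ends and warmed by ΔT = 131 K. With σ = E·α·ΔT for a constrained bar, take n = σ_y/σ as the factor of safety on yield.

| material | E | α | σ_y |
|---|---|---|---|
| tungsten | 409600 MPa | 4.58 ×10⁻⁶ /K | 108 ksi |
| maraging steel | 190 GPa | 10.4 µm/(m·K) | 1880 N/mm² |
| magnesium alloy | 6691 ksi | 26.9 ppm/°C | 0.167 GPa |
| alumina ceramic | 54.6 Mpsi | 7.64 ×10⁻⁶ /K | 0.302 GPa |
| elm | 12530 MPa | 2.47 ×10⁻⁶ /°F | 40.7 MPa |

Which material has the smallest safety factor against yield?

alumina ceramic

Converting E to GPa, α to ×10⁻⁶/K, σ_y to MPa, then σ and n for each:
  tungsten: E = 409.6, α = 4.58, σ_y = 744.6 → σ = 246 MPa, n = 3.03
  maraging steel: E = 190.0, α = 10.4, σ_y = 1880 → σ = 259 MPa, n = 7.26
  magnesium alloy: E = 46.13, α = 26.9, σ_y = 167.0 → σ = 163 MPa, n = 1.03
  alumina ceramic: E = 376.5, α = 7.64, σ_y = 302.0 → σ = 377 MPa, n = 0.802
  elm: E = 12.53, α = 4.45, σ_y = 40.70 → σ = 7.30 MPa, n = 5.58
Alumina ceramic has the lowest safety factor, n = 0.802.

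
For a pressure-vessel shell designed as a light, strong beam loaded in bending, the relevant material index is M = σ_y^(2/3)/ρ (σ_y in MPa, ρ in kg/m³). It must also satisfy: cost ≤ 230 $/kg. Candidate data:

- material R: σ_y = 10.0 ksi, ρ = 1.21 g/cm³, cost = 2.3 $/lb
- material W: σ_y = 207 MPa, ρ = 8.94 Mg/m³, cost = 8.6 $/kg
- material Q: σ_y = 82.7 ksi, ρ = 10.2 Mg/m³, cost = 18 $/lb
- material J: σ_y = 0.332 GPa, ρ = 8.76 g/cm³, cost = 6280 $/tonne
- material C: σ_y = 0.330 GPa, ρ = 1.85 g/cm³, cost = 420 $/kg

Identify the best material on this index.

material R

Screen on constraints: cost ≤ 230 $/kg. Survivors: material R, material W, material Q, material J.
Putting every candidate on a common basis:
  material R: σ_y = 68.95 MPa, ρ = 1210 kg/m³
  material W: σ_y = 207.0 MPa, ρ = 8940 kg/m³
  material Q: σ_y = 570.2 MPa, ρ = 10200 kg/m³
  material J: σ_y = 332.0 MPa, ρ = 8760 kg/m³
  material R: M = 13.9×10⁻³
  material Q: M = 6.74×10⁻³
  material J: M = 5.47×10⁻³
  material W: M = 3.91×10⁻³
Material R has the largest M.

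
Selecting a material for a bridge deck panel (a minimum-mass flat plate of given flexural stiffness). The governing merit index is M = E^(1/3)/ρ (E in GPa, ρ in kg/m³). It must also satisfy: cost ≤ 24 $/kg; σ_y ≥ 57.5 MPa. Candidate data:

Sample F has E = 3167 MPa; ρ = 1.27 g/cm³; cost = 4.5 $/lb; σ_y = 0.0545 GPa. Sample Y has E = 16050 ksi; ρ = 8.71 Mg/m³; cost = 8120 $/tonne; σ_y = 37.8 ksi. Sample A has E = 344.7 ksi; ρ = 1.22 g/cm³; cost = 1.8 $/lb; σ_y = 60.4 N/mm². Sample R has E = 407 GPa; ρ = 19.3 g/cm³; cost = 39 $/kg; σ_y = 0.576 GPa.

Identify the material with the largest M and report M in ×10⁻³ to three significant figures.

Screen on constraints: cost ≤ 24 $/kg; σ_y ≥ 57.5 MPa. Survivors: sample Y, sample A.
In SI units:
  sample Y: E = 110.7 GPa, ρ = 8710 kg/m³
  sample A: E = 2.377 GPa, ρ = 1220 kg/m³
  sample A: M = 1.09×10⁻³
  sample Y: M = 0.551×10⁻³
Highest index: sample A.

sample A, M = 1.09×10⁻³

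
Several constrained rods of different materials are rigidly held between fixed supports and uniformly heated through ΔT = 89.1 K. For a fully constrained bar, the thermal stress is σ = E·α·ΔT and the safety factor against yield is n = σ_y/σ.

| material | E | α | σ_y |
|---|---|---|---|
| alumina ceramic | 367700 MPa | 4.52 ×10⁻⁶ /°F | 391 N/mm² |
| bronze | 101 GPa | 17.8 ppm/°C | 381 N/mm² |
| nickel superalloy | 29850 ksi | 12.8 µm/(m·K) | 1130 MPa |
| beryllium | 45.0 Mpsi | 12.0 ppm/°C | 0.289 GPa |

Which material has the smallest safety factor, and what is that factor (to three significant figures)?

beryllium, n = 0.871

Per material, after unit conversion:
  alumina ceramic: E = 367.7, α = 8.14, σ_y = 391.0 → σ = 267 MPa, n = 1.47
  bronze: E = 101.0, α = 17.8, σ_y = 381.0 → σ = 160 MPa, n = 2.38
  nickel superalloy: E = 205.8, α = 12.8, σ_y = 1130 → σ = 235 MPa, n = 4.81
  beryllium: E = 310.3, α = 12.0, σ_y = 289.0 → σ = 332 MPa, n = 0.871
Beryllium has the lowest safety factor, n = 0.871.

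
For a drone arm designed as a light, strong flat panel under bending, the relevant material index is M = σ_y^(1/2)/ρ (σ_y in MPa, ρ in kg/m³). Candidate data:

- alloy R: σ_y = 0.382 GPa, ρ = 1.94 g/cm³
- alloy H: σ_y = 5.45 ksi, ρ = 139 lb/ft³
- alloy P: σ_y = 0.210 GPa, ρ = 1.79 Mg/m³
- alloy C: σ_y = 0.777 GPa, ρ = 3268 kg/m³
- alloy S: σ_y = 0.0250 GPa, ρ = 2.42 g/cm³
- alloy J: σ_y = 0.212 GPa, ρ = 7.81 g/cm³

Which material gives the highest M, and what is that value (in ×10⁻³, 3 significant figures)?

alloy R, M = 10.1×10⁻³

After converting to SI:
  alloy R: σ_y = 382.0 MPa, ρ = 1940 kg/m³
  alloy H: σ_y = 37.58 MPa, ρ = 2227 kg/m³
  alloy P: σ_y = 210.0 MPa, ρ = 1790 kg/m³
  alloy C: σ_y = 777.0 MPa, ρ = 3268 kg/m³
  alloy S: σ_y = 25.00 MPa, ρ = 2420 kg/m³
  alloy J: σ_y = 212.0 MPa, ρ = 7810 kg/m³
  alloy R: M = 10.1×10⁻³
  alloy C: M = 8.53×10⁻³
  alloy P: M = 8.10×10⁻³
  alloy H: M = 2.75×10⁻³
  alloy S: M = 2.07×10⁻³
  alloy J: M = 1.86×10⁻³
The maximum is for alloy R.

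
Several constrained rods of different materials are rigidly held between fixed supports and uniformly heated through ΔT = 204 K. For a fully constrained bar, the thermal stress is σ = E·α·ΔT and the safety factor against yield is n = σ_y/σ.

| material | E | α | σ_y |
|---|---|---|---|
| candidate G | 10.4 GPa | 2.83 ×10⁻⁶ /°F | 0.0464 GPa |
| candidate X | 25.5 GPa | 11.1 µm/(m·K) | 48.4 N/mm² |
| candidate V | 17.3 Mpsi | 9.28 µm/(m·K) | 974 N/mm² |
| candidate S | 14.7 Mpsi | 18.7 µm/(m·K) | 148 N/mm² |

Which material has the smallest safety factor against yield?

With everything in SI (GPa, ×10⁻⁶/K, MPa):
  candidate G: E = 10.40, α = 5.09, σ_y = 46.40 → σ = 10.8 MPa, n = 4.29
  candidate X: E = 25.50, α = 11.1, σ_y = 48.40 → σ = 57.7 MPa, n = 0.838
  candidate V: E = 119.3, α = 9.28, σ_y = 974.0 → σ = 226 MPa, n = 4.31
  candidate S: E = 101.4, α = 18.7, σ_y = 148.0 → σ = 387 MPa, n = 0.383
Smallest n: candidate S with n = 0.383.

candidate S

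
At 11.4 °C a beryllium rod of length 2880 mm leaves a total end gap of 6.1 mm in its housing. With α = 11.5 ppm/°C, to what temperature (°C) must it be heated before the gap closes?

α·L₀·ΔT = 6.1 mm ⇒ ΔT = 6.1 / (11.5×10⁻⁶ × 2880.0) = 184.2 K.
T = 11.4 + 184.2 = 195.6 °C.

196 °C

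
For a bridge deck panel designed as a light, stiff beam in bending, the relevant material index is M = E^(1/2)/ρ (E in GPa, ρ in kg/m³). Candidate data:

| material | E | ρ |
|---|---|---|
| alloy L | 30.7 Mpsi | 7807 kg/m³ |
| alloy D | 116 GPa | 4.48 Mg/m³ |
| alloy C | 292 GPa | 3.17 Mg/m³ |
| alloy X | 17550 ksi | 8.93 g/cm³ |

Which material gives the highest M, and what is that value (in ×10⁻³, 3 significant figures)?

Convert each candidate to consistent units, then evaluate M:
  alloy L: E = 211.7 GPa, ρ = 7807 kg/m³
  alloy D: E = 116.0 GPa, ρ = 4480 kg/m³
  alloy C: E = 292.0 GPa, ρ = 3170 kg/m³
  alloy X: E = 121.0 GPa, ρ = 8930 kg/m³
  alloy C: M = 5.39×10⁻³
  alloy D: M = 2.40×10⁻³
  alloy L: M = 1.86×10⁻³
  alloy X: M = 1.23×10⁻³
The maximum is for alloy C.

alloy C, M = 5.39×10⁻³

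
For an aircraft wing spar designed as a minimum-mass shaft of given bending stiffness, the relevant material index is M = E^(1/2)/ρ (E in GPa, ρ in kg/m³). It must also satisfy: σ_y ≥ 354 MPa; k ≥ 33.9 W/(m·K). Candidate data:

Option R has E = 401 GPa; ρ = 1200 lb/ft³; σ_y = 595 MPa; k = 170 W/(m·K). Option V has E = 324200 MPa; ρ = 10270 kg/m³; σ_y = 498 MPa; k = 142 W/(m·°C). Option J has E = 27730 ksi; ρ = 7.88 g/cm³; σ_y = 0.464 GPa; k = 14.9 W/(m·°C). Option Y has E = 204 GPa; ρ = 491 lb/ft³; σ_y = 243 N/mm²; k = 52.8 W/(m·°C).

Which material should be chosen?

Screen on constraints: σ_y ≥ 354 MPa; k ≥ 33.9 W/(m·K). Survivors: option R, option V.
Normalizing units and computing the index:
  option R: E = 401.0 GPa, ρ = 19220 kg/m³
  option V: E = 324.2 GPa, ρ = 10270 kg/m³
  option V: M = 1.75×10⁻³
  option R: M = 1.04×10⁻³
Option V ranks first.

option V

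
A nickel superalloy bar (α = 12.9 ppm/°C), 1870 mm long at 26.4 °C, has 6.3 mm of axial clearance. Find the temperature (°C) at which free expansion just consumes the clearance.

α·L₀·ΔT = 6.3 mm ⇒ ΔT = 6.3 / (12.9×10⁻⁶ × 1870.0) = 261.2 K.
T = 26.4 + 261.2 = 287.6 °C.

288 °C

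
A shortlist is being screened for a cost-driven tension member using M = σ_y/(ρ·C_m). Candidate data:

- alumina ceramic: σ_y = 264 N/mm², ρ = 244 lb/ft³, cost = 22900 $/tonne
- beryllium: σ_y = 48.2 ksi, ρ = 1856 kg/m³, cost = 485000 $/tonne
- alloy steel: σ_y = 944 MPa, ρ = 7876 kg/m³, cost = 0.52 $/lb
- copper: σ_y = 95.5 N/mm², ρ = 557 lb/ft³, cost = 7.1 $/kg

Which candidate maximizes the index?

alloy steel

After converting to SI:
  alumina ceramic: σ_y = 264.0 MPa, ρ = 3909 kg/m³, cost = 22.90 $/kg
  beryllium: σ_y = 332.3 MPa, ρ = 1856 kg/m³, cost = 485.0 $/kg
  alloy steel: σ_y = 944.0 MPa, ρ = 7876 kg/m³, cost = 1.146 $/kg
  copper: σ_y = 95.50 MPa, ρ = 8922 kg/m³, cost = 7.100 $/kg
  alloy steel: M = 105 kN·m per $
  alumina ceramic: M = 2.95 kN·m per $
  copper: M = 1.51 kN·m per $
  beryllium: M = 0.369 kN·m per $
Alloy steel has the largest M.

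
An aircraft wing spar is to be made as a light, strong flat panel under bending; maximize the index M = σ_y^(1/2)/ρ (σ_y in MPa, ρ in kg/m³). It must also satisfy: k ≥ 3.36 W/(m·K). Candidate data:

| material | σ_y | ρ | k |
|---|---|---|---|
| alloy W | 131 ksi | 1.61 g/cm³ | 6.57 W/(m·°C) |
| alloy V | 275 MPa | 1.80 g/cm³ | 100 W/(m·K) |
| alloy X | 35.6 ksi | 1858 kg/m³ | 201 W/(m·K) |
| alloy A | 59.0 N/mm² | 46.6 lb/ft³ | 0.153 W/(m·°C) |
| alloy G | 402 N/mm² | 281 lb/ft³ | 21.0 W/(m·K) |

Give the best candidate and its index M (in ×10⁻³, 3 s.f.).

Screen on constraints: k ≥ 3.36 W/(m·K). Survivors: alloy W, alloy V, alloy X, alloy G.
Putting every candidate on a common basis:
  alloy W: σ_y = 903.2 MPa, ρ = 1610 kg/m³
  alloy V: σ_y = 275.0 MPa, ρ = 1800 kg/m³
  alloy X: σ_y = 245.5 MPa, ρ = 1858 kg/m³
  alloy G: σ_y = 402.0 MPa, ρ = 4501 kg/m³
  alloy W: M = 18.7×10⁻³
  alloy V: M = 9.21×10⁻³
  alloy X: M = 8.43×10⁻³
  alloy G: M = 4.45×10⁻³
Highest index: alloy W.

alloy W, M = 18.7×10⁻³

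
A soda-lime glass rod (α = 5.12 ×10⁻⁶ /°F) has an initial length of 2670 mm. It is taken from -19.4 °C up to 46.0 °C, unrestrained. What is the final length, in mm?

Convert α: 5.12×10⁻⁶/°F × (9/5) = 9.22×10⁻⁶/K.
ΔT = 46.0 − (-19.4) = 65.40 K.
ΔL = α·L₀·ΔT = 9.22×10⁻⁶ × 2670 mm × 65.40 K = 1.61 mm.
L = L₀ + ΔL = 2670 + 1.61 = 2671.6 mm.

2671.6 mm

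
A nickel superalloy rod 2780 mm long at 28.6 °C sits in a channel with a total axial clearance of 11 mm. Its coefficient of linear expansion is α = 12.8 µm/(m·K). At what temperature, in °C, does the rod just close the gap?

α·L₀·ΔT = 11.0 mm ⇒ ΔT = 11.0 / (12.8×10⁻⁶ × 2780.0) = 309.1 K.
T = 28.6 + 309.1 = 337.7 °C.

338 °C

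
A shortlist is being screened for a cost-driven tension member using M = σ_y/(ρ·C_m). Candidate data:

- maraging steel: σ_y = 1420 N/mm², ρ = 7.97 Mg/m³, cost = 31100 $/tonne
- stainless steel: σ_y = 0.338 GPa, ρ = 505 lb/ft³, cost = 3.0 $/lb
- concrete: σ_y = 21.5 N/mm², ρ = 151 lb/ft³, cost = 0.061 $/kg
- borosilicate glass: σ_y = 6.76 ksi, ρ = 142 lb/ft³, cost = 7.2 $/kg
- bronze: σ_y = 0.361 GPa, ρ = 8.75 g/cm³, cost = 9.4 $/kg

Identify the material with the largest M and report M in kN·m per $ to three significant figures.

Normalizing units and computing the index:
  maraging steel: σ_y = 1420 MPa, ρ = 7970 kg/m³, cost = 31.10 $/kg
  stainless steel: σ_y = 338.0 MPa, ρ = 8089 kg/m³, cost = 6.614 $/kg
  concrete: σ_y = 21.50 MPa, ρ = 2419 kg/m³, cost = 0.06100 $/kg
  borosilicate glass: σ_y = 46.61 MPa, ρ = 2275 kg/m³, cost = 7.200 $/kg
  bronze: σ_y = 361.0 MPa, ρ = 8750 kg/m³, cost = 9.400 $/kg
  concrete: M = 146 kN·m per $
  stainless steel: M = 6.32 kN·m per $
  maraging steel: M = 5.73 kN·m per $
  bronze: M = 4.39 kN·m per $
  borosilicate glass: M = 2.85 kN·m per $
Concrete has the largest M.

concrete, M = 146 kN·m per $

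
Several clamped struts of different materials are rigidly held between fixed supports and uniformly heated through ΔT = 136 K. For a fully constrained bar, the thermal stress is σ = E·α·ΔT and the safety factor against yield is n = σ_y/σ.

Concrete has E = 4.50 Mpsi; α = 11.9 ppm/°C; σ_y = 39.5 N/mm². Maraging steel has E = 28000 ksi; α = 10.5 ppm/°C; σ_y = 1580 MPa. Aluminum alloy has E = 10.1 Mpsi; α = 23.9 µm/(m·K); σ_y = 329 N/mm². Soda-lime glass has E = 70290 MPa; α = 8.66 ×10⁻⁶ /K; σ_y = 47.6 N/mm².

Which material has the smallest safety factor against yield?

soda-lime glass

Converting E to GPa, α to ×10⁻⁶/K, σ_y to MPa, then σ and n for each:
  concrete: E = 31.03, α = 11.9, σ_y = 39.50 → σ = 50.2 MPa, n = 0.787
  maraging steel: E = 193.1, α = 10.5, σ_y = 1580 → σ = 276 MPa, n = 5.73
  aluminum alloy: E = 69.64, α = 23.9, σ_y = 329.0 → σ = 226 MPa, n = 1.45
  soda-lime glass: E = 70.29, α = 8.66, σ_y = 47.60 → σ = 82.8 MPa, n = 0.575
The minimum is soda-lime glass at n = 0.575.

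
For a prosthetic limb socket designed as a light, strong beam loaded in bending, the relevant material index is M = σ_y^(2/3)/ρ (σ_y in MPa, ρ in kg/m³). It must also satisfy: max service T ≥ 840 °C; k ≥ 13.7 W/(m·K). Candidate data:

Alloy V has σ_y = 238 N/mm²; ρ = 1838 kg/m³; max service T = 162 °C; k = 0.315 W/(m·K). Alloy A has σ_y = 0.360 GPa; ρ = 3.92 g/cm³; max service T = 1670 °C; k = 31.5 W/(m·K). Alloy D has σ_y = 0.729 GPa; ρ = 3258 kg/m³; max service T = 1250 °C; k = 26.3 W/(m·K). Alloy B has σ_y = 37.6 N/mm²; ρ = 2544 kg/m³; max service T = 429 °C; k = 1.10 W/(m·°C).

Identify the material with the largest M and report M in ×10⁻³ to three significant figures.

alloy D, M = 24.9×10⁻³

Screen on constraints: max service T ≥ 840 °C; k ≥ 13.7 W/(m·K). Survivors: alloy A, alloy D.
Normalizing units and computing the index:
  alloy A: σ_y = 360.0 MPa, ρ = 3920 kg/m³
  alloy D: σ_y = 729.0 MPa, ρ = 3258 kg/m³
  alloy D: M = 24.9×10⁻³
  alloy A: M = 12.9×10⁻³
Alloy D ranks first.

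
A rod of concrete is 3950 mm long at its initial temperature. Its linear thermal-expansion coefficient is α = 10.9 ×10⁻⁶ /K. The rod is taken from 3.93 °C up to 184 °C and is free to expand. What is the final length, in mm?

ΔT = 184 − 3.93 = 180.1 K.
ΔL = α·L₀·ΔT = 10.9×10⁻⁶ × 3950 mm × 180.1 K = 7.75 mm.
L = L₀ + ΔL = 3950 + 7.75 = 3957.8 mm.

3957.8 mm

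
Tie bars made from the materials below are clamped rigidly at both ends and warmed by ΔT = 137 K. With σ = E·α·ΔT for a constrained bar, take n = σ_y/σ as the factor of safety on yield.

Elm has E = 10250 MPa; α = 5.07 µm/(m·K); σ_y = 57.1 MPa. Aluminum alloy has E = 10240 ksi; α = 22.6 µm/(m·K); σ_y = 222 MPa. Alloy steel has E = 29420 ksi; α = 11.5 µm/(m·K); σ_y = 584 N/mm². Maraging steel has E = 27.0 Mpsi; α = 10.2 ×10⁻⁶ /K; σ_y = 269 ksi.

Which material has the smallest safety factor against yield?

With everything in SI (GPa, ×10⁻⁶/K, MPa):
  elm: E = 10.25, α = 5.07, σ_y = 57.10 → σ = 7.12 MPa, n = 8.02
  aluminum alloy: E = 70.60, α = 22.6, σ_y = 222.0 → σ = 219 MPa, n = 1.02
  alloy steel: E = 202.8, α = 11.5, σ_y = 584.0 → σ = 320 MPa, n = 1.83
  maraging steel: E = 186.2, α = 10.2, σ_y = 1855 → σ = 260 MPa, n = 7.13
The minimum is aluminum alloy at n = 1.02.

aluminum alloy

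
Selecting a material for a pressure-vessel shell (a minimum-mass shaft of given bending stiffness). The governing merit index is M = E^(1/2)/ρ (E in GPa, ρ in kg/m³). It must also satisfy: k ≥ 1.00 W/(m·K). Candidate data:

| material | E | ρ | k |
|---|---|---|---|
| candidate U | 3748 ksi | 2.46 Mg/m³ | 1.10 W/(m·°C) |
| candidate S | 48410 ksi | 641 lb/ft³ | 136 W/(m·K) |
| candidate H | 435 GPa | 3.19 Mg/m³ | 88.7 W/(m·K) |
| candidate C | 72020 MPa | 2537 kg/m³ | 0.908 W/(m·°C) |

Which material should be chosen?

candidate H

Screen on constraints: k ≥ 1.00 W/(m·K). Survivors: candidate U, candidate S, candidate H.
Convert each candidate to consistent units, then evaluate M:
  candidate U: E = 25.84 GPa, ρ = 2460 kg/m³
  candidate S: E = 333.8 GPa, ρ = 10270 kg/m³
  candidate H: E = 435.0 GPa, ρ = 3190 kg/m³
  candidate H: M = 6.54×10⁻³
  candidate U: M = 2.07×10⁻³
  candidate S: M = 1.78×10⁻³
Candidate H ranks first.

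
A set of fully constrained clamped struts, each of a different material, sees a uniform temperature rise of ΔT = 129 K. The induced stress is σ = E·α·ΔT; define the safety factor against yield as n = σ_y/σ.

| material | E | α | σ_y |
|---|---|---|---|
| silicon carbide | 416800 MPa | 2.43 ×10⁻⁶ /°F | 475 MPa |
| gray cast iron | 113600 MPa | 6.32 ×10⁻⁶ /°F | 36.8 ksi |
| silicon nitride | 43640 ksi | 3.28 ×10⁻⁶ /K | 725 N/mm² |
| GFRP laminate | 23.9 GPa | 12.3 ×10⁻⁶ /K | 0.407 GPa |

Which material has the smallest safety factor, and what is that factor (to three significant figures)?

In consistent units (E in GPa, α in ×10⁻⁶/K, σ_y in MPa):
  silicon carbide: E = 416.8, α = 4.37, σ_y = 475.0 → σ = 235 MPa, n = 2.02
  gray cast iron: E = 113.6, α = 11.4, σ_y = 253.7 → σ = 167 MPa, n = 1.52
  silicon nitride: E = 300.9, α = 3.28, σ_y = 725.0 → σ = 127 MPa, n = 5.69
  GFRP laminate: E = 23.90, α = 12.3, σ_y = 407.0 → σ = 37.9 MPa, n = 10.7
Gray cast iron has the lowest safety factor, n = 1.52.

gray cast iron, n = 1.52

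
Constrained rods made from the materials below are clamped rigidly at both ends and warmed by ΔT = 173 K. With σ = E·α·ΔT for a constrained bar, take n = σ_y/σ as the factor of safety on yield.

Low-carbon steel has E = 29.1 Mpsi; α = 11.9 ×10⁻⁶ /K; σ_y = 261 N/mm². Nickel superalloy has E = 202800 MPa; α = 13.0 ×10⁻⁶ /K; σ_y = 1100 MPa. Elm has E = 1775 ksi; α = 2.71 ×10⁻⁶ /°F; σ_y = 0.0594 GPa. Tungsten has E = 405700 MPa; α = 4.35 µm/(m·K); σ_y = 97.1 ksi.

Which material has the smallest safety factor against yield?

low-carbon steel

Converting E to GPa, α to ×10⁻⁶/K, σ_y to MPa, then σ and n for each:
  low-carbon steel: E = 200.6, α = 11.9, σ_y = 261.0 → σ = 413 MPa, n = 0.632
  nickel superalloy: E = 202.8, α = 13.0, σ_y = 1100 → σ = 456 MPa, n = 2.41
  elm: E = 12.24, α = 4.88, σ_y = 59.40 → σ = 10.3 MPa, n = 5.75
  tungsten: E = 405.7, α = 4.35, σ_y = 669.5 → σ = 305 MPa, n = 2.19
Smallest n: low-carbon steel with n = 0.632.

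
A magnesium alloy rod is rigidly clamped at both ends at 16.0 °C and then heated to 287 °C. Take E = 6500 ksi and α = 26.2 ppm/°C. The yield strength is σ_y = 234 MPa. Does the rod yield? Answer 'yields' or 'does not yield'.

yields

E = 6500 ksi = 44.82 GPa.
ΔT = 271.0 K. Constrained thermal stress σ = E·α·ΔT = 44.82×10³ MPa × 26.2×10⁻⁶ × 271.0 = 318 MPa (compressive).
Compare to σ_y = 234 MPa: σ ≥ σ_y, so it yields.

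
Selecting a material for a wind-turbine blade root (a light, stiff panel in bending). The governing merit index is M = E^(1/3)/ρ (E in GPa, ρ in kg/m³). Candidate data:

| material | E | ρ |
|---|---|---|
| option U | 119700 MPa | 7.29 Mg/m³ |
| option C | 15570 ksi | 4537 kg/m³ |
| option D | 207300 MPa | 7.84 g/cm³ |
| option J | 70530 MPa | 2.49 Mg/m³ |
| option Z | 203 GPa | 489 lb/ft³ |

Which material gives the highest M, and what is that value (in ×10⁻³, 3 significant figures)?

In SI units:
  option U: E = 119.7 GPa, ρ = 7290 kg/m³
  option C: E = 107.4 GPa, ρ = 4537 kg/m³
  option D: E = 207.3 GPa, ρ = 7840 kg/m³
  option J: E = 70.53 GPa, ρ = 2490 kg/m³
  option Z: E = 203.0 GPa, ρ = 7833 kg/m³
  option J: M = 1.66×10⁻³
  option C: M = 1.05×10⁻³
  option D: M = 0.755×10⁻³
  option Z: M = 0.750×10⁻³
  option U: M = 0.676×10⁻³
The maximum is for option J.

option J, M = 1.66×10⁻³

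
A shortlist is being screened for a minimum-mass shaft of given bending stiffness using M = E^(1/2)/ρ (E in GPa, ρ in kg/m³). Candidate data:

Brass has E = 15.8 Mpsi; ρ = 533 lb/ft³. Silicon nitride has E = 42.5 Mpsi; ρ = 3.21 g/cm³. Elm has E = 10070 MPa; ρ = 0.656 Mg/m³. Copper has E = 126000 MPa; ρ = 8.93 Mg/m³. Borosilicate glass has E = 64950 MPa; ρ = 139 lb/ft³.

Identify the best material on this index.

Putting every candidate on a common basis:
  brass: E = 108.9 GPa, ρ = 8538 kg/m³
  silicon nitride: E = 293.0 GPa, ρ = 3210 kg/m³
  elm: E = 10.07 GPa, ρ = 656.0 kg/m³
  copper: E = 126.0 GPa, ρ = 8930 kg/m³
  borosilicate glass: E = 64.95 GPa, ρ = 2227 kg/m³
  silicon nitride: M = 5.33×10⁻³
  elm: M = 4.84×10⁻³
  borosilicate glass: M = 3.62×10⁻³
  copper: M = 1.26×10⁻³
  brass: M = 1.22×10⁻³
Silicon nitride ranks first.

silicon nitride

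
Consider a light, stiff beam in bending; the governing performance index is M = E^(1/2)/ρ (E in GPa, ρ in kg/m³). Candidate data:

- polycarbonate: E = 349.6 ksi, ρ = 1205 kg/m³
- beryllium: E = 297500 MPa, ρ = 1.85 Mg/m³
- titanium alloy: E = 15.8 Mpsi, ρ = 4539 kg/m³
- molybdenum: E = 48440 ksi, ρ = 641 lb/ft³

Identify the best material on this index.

beryllium

In SI units:
  polycarbonate: E = 2.410 GPa, ρ = 1205 kg/m³
  beryllium: E = 297.5 GPa, ρ = 1850 kg/m³
  titanium alloy: E = 108.9 GPa, ρ = 4539 kg/m³
  molybdenum: E = 334.0 GPa, ρ = 10270 kg/m³
  beryllium: M = 9.32×10⁻³
  titanium alloy: M = 2.30×10⁻³
  molybdenum: M = 1.78×10⁻³
  polycarbonate: M = 1.29×10⁻³
The maximum is for beryllium.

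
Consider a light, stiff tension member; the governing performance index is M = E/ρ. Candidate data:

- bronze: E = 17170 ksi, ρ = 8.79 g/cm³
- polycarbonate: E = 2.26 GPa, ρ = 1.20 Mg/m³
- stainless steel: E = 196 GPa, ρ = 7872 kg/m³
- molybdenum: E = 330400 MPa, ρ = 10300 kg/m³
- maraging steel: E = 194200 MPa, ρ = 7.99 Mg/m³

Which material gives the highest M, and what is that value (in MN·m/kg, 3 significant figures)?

molybdenum, M = 32.1 MN·m/kg

After converting to SI:
  bronze: E = 118.4 GPa, ρ = 8790 kg/m³
  polycarbonate: E = 2.260 GPa, ρ = 1200 kg/m³
  stainless steel: E = 196.0 GPa, ρ = 7872 kg/m³
  molybdenum: E = 330.4 GPa, ρ = 10300 kg/m³
  maraging steel: E = 194.2 GPa, ρ = 7990 kg/m³
  molybdenum: M = 32.1 MN·m/kg
  stainless steel: M = 24.9 MN·m/kg
  maraging steel: M = 24.3 MN·m/kg
  bronze: M = 13.5 MN·m/kg
  polycarbonate: M = 1.88 MN·m/kg
Molybdenum has the largest M.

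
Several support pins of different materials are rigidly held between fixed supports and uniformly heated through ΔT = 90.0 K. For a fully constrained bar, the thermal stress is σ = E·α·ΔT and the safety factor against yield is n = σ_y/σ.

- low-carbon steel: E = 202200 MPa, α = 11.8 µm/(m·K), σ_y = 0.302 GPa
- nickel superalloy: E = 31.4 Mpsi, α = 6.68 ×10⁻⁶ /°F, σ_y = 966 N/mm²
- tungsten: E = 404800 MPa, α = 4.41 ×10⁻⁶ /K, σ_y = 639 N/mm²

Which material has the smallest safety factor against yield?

Converting E to GPa, α to ×10⁻⁶/K, σ_y to MPa, then σ and n for each:
  low-carbon steel: E = 202.2, α = 11.8, σ_y = 302.0 → σ = 215 MPa, n = 1.41
  nickel superalloy: E = 216.5, α = 12.0, σ_y = 966.0 → σ = 234 MPa, n = 4.12
  tungsten: E = 404.8, α = 4.41, σ_y = 639.0 → σ = 161 MPa, n = 3.98
Smallest n: low-carbon steel with n = 1.41.

low-carbon steel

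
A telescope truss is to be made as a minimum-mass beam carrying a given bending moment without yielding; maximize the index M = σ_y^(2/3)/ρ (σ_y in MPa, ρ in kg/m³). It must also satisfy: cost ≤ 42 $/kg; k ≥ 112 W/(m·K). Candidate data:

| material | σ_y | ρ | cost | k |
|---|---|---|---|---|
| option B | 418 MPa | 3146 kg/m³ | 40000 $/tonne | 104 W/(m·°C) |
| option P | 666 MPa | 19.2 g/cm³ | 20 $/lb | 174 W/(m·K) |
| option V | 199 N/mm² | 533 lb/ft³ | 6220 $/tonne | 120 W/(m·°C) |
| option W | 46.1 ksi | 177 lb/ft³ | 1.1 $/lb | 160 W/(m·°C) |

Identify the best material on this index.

Screen on constraints: cost ≤ 42 $/kg; k ≥ 112 W/(m·K). Survivors: option V, option W.
In SI units:
  option V: σ_y = 199.0 MPa, ρ = 8538 kg/m³
  option W: σ_y = 317.8 MPa, ρ = 2835 kg/m³
  option W: M = 16.4×10⁻³
  option V: M = 3.99×10⁻³
The maximum is for option W.

option W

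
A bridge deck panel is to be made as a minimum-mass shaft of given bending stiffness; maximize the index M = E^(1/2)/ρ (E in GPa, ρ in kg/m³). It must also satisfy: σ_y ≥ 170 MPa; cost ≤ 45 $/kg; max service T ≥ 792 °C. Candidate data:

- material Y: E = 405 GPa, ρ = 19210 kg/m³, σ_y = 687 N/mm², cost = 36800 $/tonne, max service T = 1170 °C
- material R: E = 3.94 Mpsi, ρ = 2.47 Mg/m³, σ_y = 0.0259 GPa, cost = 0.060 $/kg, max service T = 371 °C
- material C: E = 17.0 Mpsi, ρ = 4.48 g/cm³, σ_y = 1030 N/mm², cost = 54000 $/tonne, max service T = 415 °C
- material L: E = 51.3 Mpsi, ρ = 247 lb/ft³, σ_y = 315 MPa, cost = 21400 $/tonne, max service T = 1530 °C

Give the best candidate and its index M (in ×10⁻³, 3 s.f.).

Screen on constraints: σ_y ≥ 170 MPa; cost ≤ 45 $/kg; max service T ≥ 792 °C. Survivors: material Y, material L.
Normalizing units and computing the index:
  material Y: E = 405.0 GPa, ρ = 19210 kg/m³
  material L: E = 353.7 GPa, ρ = 3957 kg/m³
  material L: M = 4.75×10⁻³
  material Y: M = 1.05×10⁻³
Material L has the largest M.

material L, M = 4.75×10⁻³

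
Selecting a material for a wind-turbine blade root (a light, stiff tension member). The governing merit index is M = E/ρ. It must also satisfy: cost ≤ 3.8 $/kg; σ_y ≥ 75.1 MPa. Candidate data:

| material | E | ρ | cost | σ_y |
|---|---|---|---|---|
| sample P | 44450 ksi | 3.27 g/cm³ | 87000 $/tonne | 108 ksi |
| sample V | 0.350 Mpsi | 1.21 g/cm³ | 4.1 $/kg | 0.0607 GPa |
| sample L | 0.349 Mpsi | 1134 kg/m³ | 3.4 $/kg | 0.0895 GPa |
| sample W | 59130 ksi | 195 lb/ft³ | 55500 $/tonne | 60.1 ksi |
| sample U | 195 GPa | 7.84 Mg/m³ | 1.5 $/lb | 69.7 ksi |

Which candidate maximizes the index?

sample U

Screen on constraints: cost ≤ 3.8 $/kg; σ_y ≥ 75.1 MPa. Survivors: sample L, sample U.
Normalizing units and computing the index:
  sample L: E = 2.406 GPa, ρ = 1134 kg/m³
  sample U: E = 195.0 GPa, ρ = 7840 kg/m³
  sample U: M = 24.9 MN·m/kg
  sample L: M = 2.12 MN·m/kg
Sample U ranks first.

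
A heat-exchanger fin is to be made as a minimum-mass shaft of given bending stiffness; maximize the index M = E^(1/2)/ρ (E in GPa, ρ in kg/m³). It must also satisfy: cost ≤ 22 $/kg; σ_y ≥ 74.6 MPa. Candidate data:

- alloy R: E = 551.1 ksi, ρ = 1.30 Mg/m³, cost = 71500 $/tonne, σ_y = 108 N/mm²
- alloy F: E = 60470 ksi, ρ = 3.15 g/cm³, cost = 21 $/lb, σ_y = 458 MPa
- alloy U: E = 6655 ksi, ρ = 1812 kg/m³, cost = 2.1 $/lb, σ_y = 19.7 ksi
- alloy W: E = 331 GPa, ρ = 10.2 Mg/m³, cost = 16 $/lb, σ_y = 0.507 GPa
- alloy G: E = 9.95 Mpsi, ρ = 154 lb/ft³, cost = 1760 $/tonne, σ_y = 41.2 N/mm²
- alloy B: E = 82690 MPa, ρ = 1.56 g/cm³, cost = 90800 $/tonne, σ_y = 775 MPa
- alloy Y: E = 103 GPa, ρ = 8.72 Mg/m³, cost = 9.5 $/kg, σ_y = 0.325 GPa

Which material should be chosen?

Screen on constraints: cost ≤ 22 $/kg; σ_y ≥ 74.6 MPa. Survivors: alloy U, alloy Y.
In SI units:
  alloy U: E = 45.88 GPa, ρ = 1812 kg/m³
  alloy Y: E = 103.0 GPa, ρ = 8720 kg/m³
  alloy U: M = 3.74×10⁻³
  alloy Y: M = 1.16×10⁻³
Alloy U ranks first.

alloy U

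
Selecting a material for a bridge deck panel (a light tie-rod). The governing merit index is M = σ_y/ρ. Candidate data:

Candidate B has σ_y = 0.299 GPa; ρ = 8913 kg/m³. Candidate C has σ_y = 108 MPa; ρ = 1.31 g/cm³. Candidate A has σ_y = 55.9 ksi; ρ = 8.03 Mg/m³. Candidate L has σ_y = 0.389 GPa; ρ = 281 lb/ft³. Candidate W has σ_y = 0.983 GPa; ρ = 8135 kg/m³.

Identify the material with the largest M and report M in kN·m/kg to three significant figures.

candidate W, M = 121 kN·m/kg

Normalizing units and computing the index:
  candidate B: σ_y = 299.0 MPa, ρ = 8913 kg/m³
  candidate C: σ_y = 108.0 MPa, ρ = 1310 kg/m³
  candidate A: σ_y = 385.4 MPa, ρ = 8030 kg/m³
  candidate L: σ_y = 389.0 MPa, ρ = 4501 kg/m³
  candidate W: σ_y = 983.0 MPa, ρ = 8135 kg/m³
  candidate W: M = 121 kN·m/kg
  candidate L: M = 86.4 kN·m/kg
  candidate C: M = 82.4 kN·m/kg
  candidate A: M = 48.0 kN·m/kg
  candidate B: M = 33.5 kN·m/kg
Candidate W has the largest M.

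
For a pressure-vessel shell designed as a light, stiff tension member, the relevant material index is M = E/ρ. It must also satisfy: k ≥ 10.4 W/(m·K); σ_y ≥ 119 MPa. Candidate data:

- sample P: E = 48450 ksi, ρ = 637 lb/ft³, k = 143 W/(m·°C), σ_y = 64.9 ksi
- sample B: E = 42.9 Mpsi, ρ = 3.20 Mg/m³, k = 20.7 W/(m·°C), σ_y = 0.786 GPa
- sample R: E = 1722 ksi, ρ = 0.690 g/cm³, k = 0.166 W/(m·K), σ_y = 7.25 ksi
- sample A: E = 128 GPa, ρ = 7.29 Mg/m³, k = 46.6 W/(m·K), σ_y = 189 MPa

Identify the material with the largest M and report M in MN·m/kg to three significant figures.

Screen on constraints: k ≥ 10.4 W/(m·K); σ_y ≥ 119 MPa. Survivors: sample P, sample B, sample A.
Normalizing units and computing the index:
  sample P: E = 334.1 GPa, ρ = 10200 kg/m³
  sample B: E = 295.8 GPa, ρ = 3200 kg/m³
  sample A: E = 128.0 GPa, ρ = 7290 kg/m³
  sample B: M = 92.4 MN·m/kg
  sample P: M = 32.7 MN·m/kg
  sample A: M = 17.6 MN·m/kg
Sample B has the largest M.

sample B, M = 92.4 MN·m/kg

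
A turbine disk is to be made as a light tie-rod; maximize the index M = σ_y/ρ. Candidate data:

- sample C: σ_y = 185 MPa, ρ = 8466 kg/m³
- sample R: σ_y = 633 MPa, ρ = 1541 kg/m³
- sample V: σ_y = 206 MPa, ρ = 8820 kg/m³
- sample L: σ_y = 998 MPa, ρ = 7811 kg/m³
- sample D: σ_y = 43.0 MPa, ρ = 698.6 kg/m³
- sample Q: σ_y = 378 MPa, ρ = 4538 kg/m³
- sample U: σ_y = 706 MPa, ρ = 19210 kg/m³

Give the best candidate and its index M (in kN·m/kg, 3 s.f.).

Per-candidate index values:
  sample R: M = 411 kN·m/kg
  sample L: M = 128 kN·m/kg
  sample Q: M = 83.3 kN·m/kg
  sample D: M = 61.6 kN·m/kg
  sample U: M = 36.8 kN·m/kg
  sample V: M = 23.4 kN·m/kg
  sample C: M = 21.9 kN·m/kg
Highest index: sample R.

sample R, M = 411 kN·m/kg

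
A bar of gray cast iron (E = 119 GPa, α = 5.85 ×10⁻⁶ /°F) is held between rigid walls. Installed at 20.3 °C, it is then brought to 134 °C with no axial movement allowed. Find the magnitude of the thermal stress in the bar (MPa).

α = 5.85×10⁻⁶/°F × 9/5 = 10.5×10⁻⁶/K.
ΔT = 113.7 K. Constrained thermal stress σ = E·α·ΔT = 119.0×10³ MPa × 10.5×10⁻⁶ × 113.7 = 142 MPa (compressive).

142 MPa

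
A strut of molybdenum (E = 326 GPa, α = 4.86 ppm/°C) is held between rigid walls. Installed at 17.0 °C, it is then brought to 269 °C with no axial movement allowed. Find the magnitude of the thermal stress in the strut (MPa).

ΔT = 252.0 K. Constrained thermal stress σ = E·α·ΔT = 326.0×10³ MPa × 4.86×10⁻⁶ × 252.0 = 399 MPa (compressive).

399 MPa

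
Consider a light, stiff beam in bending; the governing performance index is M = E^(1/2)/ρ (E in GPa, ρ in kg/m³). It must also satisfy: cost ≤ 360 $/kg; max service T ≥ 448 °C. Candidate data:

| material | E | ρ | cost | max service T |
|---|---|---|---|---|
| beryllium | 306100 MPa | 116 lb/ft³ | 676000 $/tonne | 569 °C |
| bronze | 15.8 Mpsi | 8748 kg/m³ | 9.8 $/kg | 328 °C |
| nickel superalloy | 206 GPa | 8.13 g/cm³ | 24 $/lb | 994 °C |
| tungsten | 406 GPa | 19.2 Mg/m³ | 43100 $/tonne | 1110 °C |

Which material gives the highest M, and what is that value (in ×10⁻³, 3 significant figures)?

Screen on constraints: cost ≤ 360 $/kg; max service T ≥ 448 °C. Survivors: nickel superalloy, tungsten.
Putting every candidate on a common basis:
  nickel superalloy: E = 206.0 GPa, ρ = 8130 kg/m³
  tungsten: E = 406.0 GPa, ρ = 19200 kg/m³
  nickel superalloy: M = 1.77×10⁻³
  tungsten: M = 1.05×10⁻³
Nickel superalloy has the largest M.

nickel superalloy, M = 1.77×10⁻³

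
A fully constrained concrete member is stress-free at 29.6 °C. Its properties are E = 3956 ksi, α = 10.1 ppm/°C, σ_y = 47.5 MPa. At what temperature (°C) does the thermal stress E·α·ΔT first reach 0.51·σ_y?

118 °C

E = 3956 ksi = 27.28 GPa.
E·α·ΔT = 24.23 MPa ⇒ ΔT = 24.23 / (27.28×10³ × 10.1×10⁻⁶) = 87.94 K.
T = 29.6 + 87.94 = 117.5 °C.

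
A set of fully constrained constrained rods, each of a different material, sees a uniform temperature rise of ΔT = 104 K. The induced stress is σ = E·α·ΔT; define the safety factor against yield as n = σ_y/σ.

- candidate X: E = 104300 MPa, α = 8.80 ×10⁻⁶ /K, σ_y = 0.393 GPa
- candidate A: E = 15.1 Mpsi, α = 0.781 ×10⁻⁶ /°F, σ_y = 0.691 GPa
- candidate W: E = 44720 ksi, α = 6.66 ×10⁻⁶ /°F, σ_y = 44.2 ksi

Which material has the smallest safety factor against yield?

candidate W

Converting E to GPa, α to ×10⁻⁶/K, σ_y to MPa, then σ and n for each:
  candidate X: E = 104.3, α = 8.80, σ_y = 393.0 → σ = 95.5 MPa, n = 4.12
  candidate A: E = 104.1, α = 1.41, σ_y = 691.0 → σ = 15.2 MPa, n = 45.4
  candidate W: E = 308.3, α = 12.0, σ_y = 304.7 → σ = 384 MPa, n = 0.793
The minimum is candidate W at n = 0.793.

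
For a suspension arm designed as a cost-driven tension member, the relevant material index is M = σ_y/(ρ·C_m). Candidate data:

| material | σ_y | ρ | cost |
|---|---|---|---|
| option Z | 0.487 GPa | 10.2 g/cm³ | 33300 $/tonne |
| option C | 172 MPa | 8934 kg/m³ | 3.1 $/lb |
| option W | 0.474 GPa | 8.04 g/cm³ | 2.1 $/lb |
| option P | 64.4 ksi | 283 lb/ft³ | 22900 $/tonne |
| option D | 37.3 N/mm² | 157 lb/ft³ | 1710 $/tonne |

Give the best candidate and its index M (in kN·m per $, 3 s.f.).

option W, M = 12.7 kN·m per $

Putting every candidate on a common basis:
  option Z: σ_y = 487.0 MPa, ρ = 10200 kg/m³, cost = 33.30 $/kg
  option C: σ_y = 172.0 MPa, ρ = 8934 kg/m³, cost = 6.834 $/kg
  option W: σ_y = 474.0 MPa, ρ = 8040 kg/m³, cost = 4.630 $/kg
  option P: σ_y = 444.0 MPa, ρ = 4533 kg/m³, cost = 22.90 $/kg
  option D: σ_y = 37.30 MPa, ρ = 2515 kg/m³, cost = 1.710 $/kg
  option W: M = 12.7 kN·m per $
  option D: M = 8.67 kN·m per $
  option P: M = 4.28 kN·m per $
  option C: M = 2.82 kN·m per $
  option Z: M = 1.43 kN·m per $
Option W has the largest M.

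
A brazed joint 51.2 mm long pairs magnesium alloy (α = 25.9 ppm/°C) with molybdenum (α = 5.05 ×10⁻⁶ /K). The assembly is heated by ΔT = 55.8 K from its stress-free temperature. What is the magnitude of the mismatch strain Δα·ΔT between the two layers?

1.16×10⁻³

Δα = |25.9 − 5.05|×10⁻⁶/K = 20.8×10⁻⁶/K.
Mismatch strain = Δα·ΔT = 20.8×10⁻⁶ × 55.8 = 1.16×10⁻³.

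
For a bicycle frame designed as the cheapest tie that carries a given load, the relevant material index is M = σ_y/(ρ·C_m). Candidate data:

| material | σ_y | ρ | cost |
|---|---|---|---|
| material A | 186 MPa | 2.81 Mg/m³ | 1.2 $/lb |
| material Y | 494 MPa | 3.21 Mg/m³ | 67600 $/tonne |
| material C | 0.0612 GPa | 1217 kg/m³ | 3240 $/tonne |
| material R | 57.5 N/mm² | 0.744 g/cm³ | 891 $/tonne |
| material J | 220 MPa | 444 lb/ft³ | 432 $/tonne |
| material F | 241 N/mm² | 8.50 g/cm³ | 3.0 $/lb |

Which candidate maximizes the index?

Normalizing units and computing the index:
  material A: σ_y = 186.0 MPa, ρ = 2810 kg/m³, cost = 2.646 $/kg
  material Y: σ_y = 494.0 MPa, ρ = 3210 kg/m³, cost = 67.60 $/kg
  material C: σ_y = 61.20 MPa, ρ = 1217 kg/m³, cost = 3.240 $/kg
  material R: σ_y = 57.50 MPa, ρ = 744.0 kg/m³, cost = 0.8910 $/kg
  material J: σ_y = 220.0 MPa, ρ = 7112 kg/m³, cost = 0.4320 $/kg
  material F: σ_y = 241.0 MPa, ρ = 8500 kg/m³, cost = 6.614 $/kg
  material R: M = 86.7 kN·m per $
  material J: M = 71.6 kN·m per $
  material A: M = 25.0 kN·m per $
  material C: M = 15.5 kN·m per $
  material F: M = 4.29 kN·m per $
  material Y: M = 2.28 kN·m per $
Material R ranks first.

material R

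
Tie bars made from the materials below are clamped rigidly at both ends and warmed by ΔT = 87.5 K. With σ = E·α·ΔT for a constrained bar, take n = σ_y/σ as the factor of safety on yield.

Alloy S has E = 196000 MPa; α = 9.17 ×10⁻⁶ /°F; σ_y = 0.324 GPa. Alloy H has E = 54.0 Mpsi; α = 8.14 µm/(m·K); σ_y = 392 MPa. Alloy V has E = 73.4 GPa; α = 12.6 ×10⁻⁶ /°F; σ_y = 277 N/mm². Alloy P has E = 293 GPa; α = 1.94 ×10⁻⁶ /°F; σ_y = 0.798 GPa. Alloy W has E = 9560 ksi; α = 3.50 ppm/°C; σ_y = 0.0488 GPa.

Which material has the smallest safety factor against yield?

In consistent units (E in GPa, α in ×10⁻⁶/K, σ_y in MPa):
  alloy S: E = 196.0, α = 16.5, σ_y = 324.0 → σ = 283 MPa, n = 1.14
  alloy H: E = 372.3, α = 8.14, σ_y = 392.0 → σ = 265 MPa, n = 1.48
  alloy V: E = 73.40, α = 22.7, σ_y = 277.0 → σ = 146 MPa, n = 1.90
  alloy P: E = 293.0, α = 3.49, σ_y = 798.0 → σ = 89.5 MPa, n = 8.91
  alloy W: E = 65.91, α = 3.50, σ_y = 48.80 → σ = 20.2 MPa, n = 2.42
The minimum is alloy S at n = 1.14.

alloy S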